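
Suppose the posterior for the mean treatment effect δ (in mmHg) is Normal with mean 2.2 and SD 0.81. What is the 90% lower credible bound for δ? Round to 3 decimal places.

Need L with P(δ ≥ L) = 0.90: L = 2.2 − z_{0.1}·0.81.
z = 1.282; L = 2.2 − 1.282 × 0.81 = 1.162.

1.162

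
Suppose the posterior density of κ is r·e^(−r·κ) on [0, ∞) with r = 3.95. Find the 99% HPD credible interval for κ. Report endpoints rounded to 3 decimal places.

[0.000, 1.166]

The exponential density is strictly decreasing on [0, ∞), so the HPD interval is anchored at 0: [0, q] with P(κ ≤ q) = 0.99.
q = −ln(1 − 0.99) / 3.95 = 4.6052 / 3.95 = 1.166.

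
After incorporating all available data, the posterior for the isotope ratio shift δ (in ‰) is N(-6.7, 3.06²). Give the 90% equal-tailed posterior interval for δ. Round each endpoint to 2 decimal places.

The posterior is symmetric, so the 90% equal-tailed interval is δ = -6.7 ± z·3.06 with z = 1.645.
Half-width: 1.645 × 3.06 = 5.03.
-6.7 − 5.03 = -11.73; -6.7 + 5.03 = -1.67.

[-11.73, -1.67]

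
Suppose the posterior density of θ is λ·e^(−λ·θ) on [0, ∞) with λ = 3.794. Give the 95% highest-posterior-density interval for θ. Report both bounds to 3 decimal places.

The exponential density is strictly decreasing on [0, ∞), so the HPD interval is anchored at 0: [0, q] with P(θ ≤ q) = 0.95.
q = −ln(1 − 0.95) / 3.794 = 2.9957 / 3.794 = 0.790.

[0.000, 0.790]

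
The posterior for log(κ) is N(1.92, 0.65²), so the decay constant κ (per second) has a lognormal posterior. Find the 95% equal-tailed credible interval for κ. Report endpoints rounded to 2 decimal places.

[1.91, 24.39]

On the log scale the 95% interval is 1.92 ± 1.960 × 0.65 = [0.6460, 3.1940].
Exponentiate: [e^0.6460, e^3.1940] = [1.91, 24.39].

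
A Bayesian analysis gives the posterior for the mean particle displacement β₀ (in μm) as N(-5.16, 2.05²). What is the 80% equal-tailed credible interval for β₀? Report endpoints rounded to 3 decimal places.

The posterior is symmetric, so the 80% equal-tailed interval is β₀ = -5.16 ± z·2.05 with z = 1.282.
Half-width: 1.282 × 2.05 = 2.627.
-5.16 − 2.627 = -7.787; -5.16 + 2.627 = -2.533.

[-7.787, -2.533]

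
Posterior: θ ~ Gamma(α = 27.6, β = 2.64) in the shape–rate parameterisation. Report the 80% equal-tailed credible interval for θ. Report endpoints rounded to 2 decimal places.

Posterior: Gamma(shape 27.6, rate 2.64).
Equal-tailed 80% interval: Gamma(27.6, 2.64) quantiles at 0.1 and 0.9.
Posterior mean ≈ 10.45, SD ≈ 1.99; a Normal approximation gives roughly [7.90, 13.00].
Exact: lower = 8.00; upper = 13.07.

[8.00, 13.07]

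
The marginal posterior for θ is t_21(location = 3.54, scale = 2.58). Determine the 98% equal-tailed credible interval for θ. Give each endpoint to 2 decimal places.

[-2.96, 10.04]

The t_21 distribution is symmetric; the 98% interval is 3.54 ± t·2.58 with t_{0.99,21} = 2.518.
Half-width: 2.518 × 2.58 = 6.50.
3.54 − 6.50 = -2.96; 3.54 + 6.50 = 10.04.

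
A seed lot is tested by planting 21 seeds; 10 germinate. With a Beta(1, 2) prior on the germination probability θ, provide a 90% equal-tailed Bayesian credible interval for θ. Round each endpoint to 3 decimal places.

Posterior: Beta(1+10, 2+11) = Beta(11, 13).
Equal-tailed 90% interval: the 0.05 and 0.95 quantiles of Beta(11, 13).
Posterior mean ≈ 0.458, SD ≈ 0.100; a Normal approximation gives roughly [0.294, 0.622].
Exact: F⁻¹(0.05) = 0.296; F⁻¹(0.95) = 0.625.

[0.296, 0.625]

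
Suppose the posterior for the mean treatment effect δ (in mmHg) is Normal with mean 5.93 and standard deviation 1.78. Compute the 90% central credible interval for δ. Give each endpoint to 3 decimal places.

The posterior is symmetric, so the 90% equal-tailed interval is δ = 5.93 ± z·1.78 with z = 1.645.
Half-width: 1.645 × 1.78 = 2.928.
5.93 − 2.928 = 3.002; 5.93 + 2.928 = 8.858.

[3.002, 8.858]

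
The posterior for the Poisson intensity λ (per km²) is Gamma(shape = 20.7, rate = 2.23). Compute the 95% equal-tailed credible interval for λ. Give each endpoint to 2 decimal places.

Posterior: Gamma(shape 20.7, rate 2.23).
Equal-tailed 95% interval: Gamma(20.7, 2.23) quantiles at 0.025 and 0.975.
Posterior mean ≈ 9.28, SD ≈ 2.04; a Normal approximation gives roughly [5.28, 13.28].
Exact: lower = 5.72; upper = 13.69.

[5.72, 13.69]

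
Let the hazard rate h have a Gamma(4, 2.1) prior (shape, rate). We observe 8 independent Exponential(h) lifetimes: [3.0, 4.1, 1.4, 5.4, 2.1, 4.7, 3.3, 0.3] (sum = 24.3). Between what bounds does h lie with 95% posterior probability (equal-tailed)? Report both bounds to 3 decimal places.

Posterior: Gamma(4+8, 2.1+24.3) = Gamma(12, 26.4) (shape, rate).
Equal-tailed 95% interval: Gamma(12, 26.4) quantiles at 0.025 and 0.975.
Posterior mean ≈ 0.455, SD ≈ 0.131; a Normal approximation gives roughly [0.197, 0.712].
Exact: lower = 0.235; upper = 0.746.

[0.235, 0.746]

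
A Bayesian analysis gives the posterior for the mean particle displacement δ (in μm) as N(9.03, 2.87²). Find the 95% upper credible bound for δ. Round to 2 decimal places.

13.75

Need U with P(δ ≤ U) = 0.95: U = 9.03 + z_{0.05}·2.87.
z = 1.645; U = 9.03 + 1.645 × 2.87 = 13.75.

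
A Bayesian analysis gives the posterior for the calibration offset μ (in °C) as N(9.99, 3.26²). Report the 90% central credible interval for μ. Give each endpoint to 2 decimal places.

The posterior is symmetric, so the 90% equal-tailed interval is μ = 9.99 ± z·3.26 with z = 1.645.
Half-width: 1.645 × 3.26 = 5.36.
9.99 − 5.36 = 4.63; 9.99 + 5.36 = 15.35.

[4.63, 15.35]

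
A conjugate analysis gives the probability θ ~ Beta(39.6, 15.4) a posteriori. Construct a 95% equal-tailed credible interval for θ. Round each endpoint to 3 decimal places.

Posterior: Beta(39.6, 15.4).
Equal-tailed 95% interval: the 0.025 and 0.975 quantiles of Beta(39.6, 15.4).
Posterior mean ≈ 0.720, SD ≈ 0.060; a Normal approximation gives roughly [0.602, 0.838].
Exact: F⁻¹(0.025) = 0.595; F⁻¹(0.975) = 0.829.

[0.595, 0.829]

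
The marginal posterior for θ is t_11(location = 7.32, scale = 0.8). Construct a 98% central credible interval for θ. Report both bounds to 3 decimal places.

The t_11 distribution is symmetric; the 98% interval is 7.32 ± t·0.8 with t_{0.99,11} = 2.718.
Half-width: 2.718 × 0.8 = 2.174.
7.32 − 2.174 = 5.146; 7.32 + 2.174 = 9.494.

[5.146, 9.494]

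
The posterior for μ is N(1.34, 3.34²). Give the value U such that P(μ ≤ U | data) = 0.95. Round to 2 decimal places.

Need U with P(μ ≤ U) = 0.95: U = 1.34 + z_{0.05}·3.34.
z = 1.645; U = 1.34 + 1.645 × 3.34 = 6.83.

6.83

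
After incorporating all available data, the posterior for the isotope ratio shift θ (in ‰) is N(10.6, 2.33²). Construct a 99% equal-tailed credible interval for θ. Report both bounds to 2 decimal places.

[4.60, 16.60]

The posterior is symmetric, so the 99% equal-tailed interval is θ = 10.6 ± z·2.33 with z = 2.576.
Half-width: 2.576 × 2.33 = 6.00.
10.6 − 6.00 = 4.60; 10.6 + 6.00 = 16.60.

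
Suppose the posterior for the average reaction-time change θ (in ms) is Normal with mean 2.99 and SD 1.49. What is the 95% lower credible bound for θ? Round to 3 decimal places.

Need L with P(θ ≥ L) = 0.95: L = 2.99 − z_{0.05}·1.49.
z = 1.645; L = 2.99 − 1.645 × 1.49 = 0.539.

0.539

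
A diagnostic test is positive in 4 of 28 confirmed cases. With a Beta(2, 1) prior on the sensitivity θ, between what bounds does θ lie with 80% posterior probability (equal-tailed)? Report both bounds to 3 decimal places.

[0.109, 0.287]

Posterior: Beta(2+4, 1+24) = Beta(6, 25).
Equal-tailed 80% interval: the 0.1 and 0.9 quantiles of Beta(6, 25).
Posterior mean ≈ 0.194, SD ≈ 0.070; a Normal approximation gives roughly [0.104, 0.283].
Exact: F⁻¹(0.1) = 0.109; F⁻¹(0.9) = 0.287.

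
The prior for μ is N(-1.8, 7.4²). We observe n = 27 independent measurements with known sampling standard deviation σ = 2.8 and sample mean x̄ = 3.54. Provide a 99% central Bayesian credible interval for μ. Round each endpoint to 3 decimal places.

Posterior precision = 1/7.4² + 27/2.8² = 0.0183 + 3.4439 = 3.4621, so posterior SD = 0.5374.
Posterior mean = (-1.8/7.4² + 27·3.54/2.8²) / 3.4621 = 3.5118.
Interval: 3.5118 ± 2.576 × 0.5374 → [2.127, 4.896].

[2.127, 4.896]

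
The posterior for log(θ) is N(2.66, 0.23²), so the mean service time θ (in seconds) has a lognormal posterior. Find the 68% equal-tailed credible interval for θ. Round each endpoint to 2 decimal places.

On the log scale the 68% interval is 2.66 ± 0.994 × 0.23 = [2.4313, 2.8887].
Exponentiate: [e^2.4313, e^2.8887] = [11.37, 17.97].

[11.37, 17.97]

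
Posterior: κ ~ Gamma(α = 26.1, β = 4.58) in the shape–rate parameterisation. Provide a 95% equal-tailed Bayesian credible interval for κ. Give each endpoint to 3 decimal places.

[3.726, 8.084]

Posterior: Gamma(shape 26.1, rate 4.58).
Equal-tailed 95% interval: Gamma(26.1, 4.58) quantiles at 0.025 and 0.975.
Posterior mean ≈ 5.699, SD ≈ 1.115; a Normal approximation gives roughly [3.512, 7.885].
Exact: lower = 3.726; upper = 8.084.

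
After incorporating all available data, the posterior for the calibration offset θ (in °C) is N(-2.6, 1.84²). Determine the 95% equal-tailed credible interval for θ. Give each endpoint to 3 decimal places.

The posterior is symmetric, so the 95% equal-tailed interval is θ = -2.6 ± z·1.84 with z = 1.960.
Half-width: 1.960 × 1.84 = 3.606.
-2.6 − 3.606 = -6.206; -2.6 + 3.606 = 1.006.

[-6.206, 1.006]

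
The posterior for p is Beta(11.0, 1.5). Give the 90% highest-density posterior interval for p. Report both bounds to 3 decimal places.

[0.757, 0.999]

The posterior is unimodal and skewed, so the HPD interval has equal density at both endpoints and is the shortest 90% interval.
Solving f(0.757) = f(0.999) with F(0.999) − F(0.757) = 0.90 gives [0.757, 0.999].
For comparison, the equal-tailed interval is [0.706, 0.984]; the HPD is narrower and shifted toward the mode.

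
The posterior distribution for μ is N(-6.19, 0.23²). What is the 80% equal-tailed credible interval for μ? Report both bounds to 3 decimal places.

[-6.485, -5.895]

The posterior is symmetric, so the 80% equal-tailed interval is μ = -6.19 ± z·0.23 with z = 1.282.
Half-width: 1.282 × 0.23 = 0.295.
-6.19 − 0.295 = -6.485; -6.19 + 0.295 = -5.895.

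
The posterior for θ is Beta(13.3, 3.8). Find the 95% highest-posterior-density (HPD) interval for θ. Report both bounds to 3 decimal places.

[0.586, 0.951]

The posterior is unimodal and skewed, so the HPD interval has equal density at both endpoints and is the shortest 95% interval.
Solving f(0.586) = f(0.951) with F(0.951) − F(0.586) = 0.95 gives [0.586, 0.951].
For comparison, the equal-tailed interval is [0.560, 0.935]; the HPD is narrower and shifted toward the mode.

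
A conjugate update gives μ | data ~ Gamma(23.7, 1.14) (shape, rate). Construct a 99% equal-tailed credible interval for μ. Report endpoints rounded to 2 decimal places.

[11.43, 33.43]

Posterior: Gamma(shape 23.7, rate 1.14).
Equal-tailed 99% interval: Gamma(23.7, 1.14) quantiles at 0.005 and 0.995.
Posterior mean ≈ 20.79, SD ≈ 4.27; a Normal approximation gives roughly [9.79, 31.79].
Exact: lower = 11.43; upper = 33.43.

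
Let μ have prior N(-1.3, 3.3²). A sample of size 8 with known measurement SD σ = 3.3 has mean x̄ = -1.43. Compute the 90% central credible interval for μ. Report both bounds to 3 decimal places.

Posterior precision = 1/3.3² + 8/3.3² = 0.0918 + 0.7346 = 0.8264, so posterior SD = 1.1000.
Posterior mean = (-1.3/3.3² + 8·-1.43/3.3²) / 0.8264 = -1.4156.
Interval: -1.4156 ± 1.645 × 1.1000 → [-3.225, 0.394].

[-3.225, 0.394]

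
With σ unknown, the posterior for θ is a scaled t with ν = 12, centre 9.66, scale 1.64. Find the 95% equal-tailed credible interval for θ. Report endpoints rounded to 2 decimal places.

The t_12 distribution is symmetric; the 95% interval is 9.66 ± t·1.64 with t_{0.975,12} = 2.179.
Half-width: 2.179 × 1.64 = 3.57.
9.66 − 3.57 = 6.09; 9.66 + 3.57 = 13.23.

[6.09, 13.23]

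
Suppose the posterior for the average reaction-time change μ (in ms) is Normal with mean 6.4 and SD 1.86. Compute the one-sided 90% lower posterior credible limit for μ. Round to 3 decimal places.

4.016

Need L with P(μ ≥ L) = 0.90: L = 6.4 − z_{0.1}·1.86.
z = 1.282; L = 6.4 − 1.282 × 1.86 = 4.016.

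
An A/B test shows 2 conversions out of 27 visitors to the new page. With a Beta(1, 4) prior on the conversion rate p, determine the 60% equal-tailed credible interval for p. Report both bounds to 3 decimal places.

Posterior: Beta(1+2, 4+25) = Beta(3, 29).
Equal-tailed 60% interval: the 0.2 and 0.8 quantiles of Beta(3, 29).
Posterior mean ≈ 0.094, SD ≈ 0.051; a Normal approximation gives roughly [0.051, 0.136].
Exact: F⁻¹(0.2) = 0.050; F⁻¹(0.8) = 0.133.

[0.050, 0.133]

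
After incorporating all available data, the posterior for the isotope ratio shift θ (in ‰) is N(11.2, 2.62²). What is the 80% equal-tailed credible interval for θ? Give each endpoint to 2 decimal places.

[7.84, 14.56]

The posterior is symmetric, so the 80% equal-tailed interval is θ = 11.2 ± z·2.62 with z = 1.282.
Half-width: 1.282 × 2.62 = 3.36.
11.2 − 3.36 = 7.84; 11.2 + 3.36 = 14.56.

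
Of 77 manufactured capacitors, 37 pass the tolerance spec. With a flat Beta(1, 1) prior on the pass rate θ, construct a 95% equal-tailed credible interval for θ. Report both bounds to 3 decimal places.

Posterior: Beta(1+37, 1+40) = Beta(38, 41).
Equal-tailed 95% interval: the 0.025 and 0.975 quantiles of Beta(38, 41).
Posterior mean ≈ 0.481, SD ≈ 0.056; a Normal approximation gives roughly [0.372, 0.590].
Exact: F⁻¹(0.025) = 0.372; F⁻¹(0.975) = 0.591.

[0.372, 0.591]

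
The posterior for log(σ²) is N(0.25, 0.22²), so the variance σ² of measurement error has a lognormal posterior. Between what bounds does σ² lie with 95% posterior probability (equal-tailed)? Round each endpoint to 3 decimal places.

On the log scale the 95% interval is 0.25 ± 1.960 × 0.22 = [-0.1812, 0.6812].
Exponentiate: [e^-0.1812, e^0.6812] = [0.834, 1.976].

[0.834, 1.976]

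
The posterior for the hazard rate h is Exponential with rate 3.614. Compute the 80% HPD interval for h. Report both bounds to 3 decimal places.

The exponential density is strictly decreasing on [0, ∞), so the HPD interval is anchored at 0: [0, q] with P(h ≤ q) = 0.80.
q = −ln(1 − 0.80) / 3.614 = 1.6094 / 3.614 = 0.445.

[0.000, 0.445]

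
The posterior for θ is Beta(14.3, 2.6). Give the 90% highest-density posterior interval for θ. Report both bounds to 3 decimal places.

The posterior is unimodal and skewed, so the HPD interval has equal density at both endpoints and is the shortest 90% interval.
Solving f(0.720) = f(0.978) with F(0.978) − F(0.720) = 0.90 gives [0.720, 0.978].
For comparison, the equal-tailed interval is [0.685, 0.960]; the HPD is narrower and shifted toward the mode.

[0.720, 0.978]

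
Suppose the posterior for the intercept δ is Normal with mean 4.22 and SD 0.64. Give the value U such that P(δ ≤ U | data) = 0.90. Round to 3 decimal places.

5.040

Need U with P(δ ≤ U) = 0.90: U = 4.22 + z_{0.1}·0.64.
z = 1.282; U = 4.22 + 1.282 × 0.64 = 5.040.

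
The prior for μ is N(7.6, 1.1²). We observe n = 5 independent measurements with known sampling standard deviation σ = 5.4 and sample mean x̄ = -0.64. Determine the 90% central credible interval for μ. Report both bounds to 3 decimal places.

Posterior precision = 1/1.1² + 5/5.4² = 0.8264 + 0.1715 = 0.9979, so posterior SD = 1.0010.
Posterior mean = (7.6/1.1² + 5·-0.64/5.4²) / 0.9979 = 6.1842.
Interval: 6.1842 ± 1.645 × 1.0010 → [4.538, 7.831].

[4.538, 7.831]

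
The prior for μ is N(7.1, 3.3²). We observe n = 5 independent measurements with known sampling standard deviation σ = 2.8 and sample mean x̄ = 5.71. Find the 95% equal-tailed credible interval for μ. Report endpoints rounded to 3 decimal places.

[3.590, 8.180]

Posterior precision = 1/3.3² + 5/2.8² = 0.0918 + 0.6378 = 0.7296, so posterior SD = 1.1707.
Posterior mean = (7.1/3.3² + 5·5.71/2.8²) / 0.7296 = 5.8849.
Interval: 5.8849 ± 1.960 × 1.1707 → [3.590, 8.180].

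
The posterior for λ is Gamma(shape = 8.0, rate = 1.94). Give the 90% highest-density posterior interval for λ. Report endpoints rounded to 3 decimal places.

The posterior is unimodal and skewed, so the HPD interval has equal density at both endpoints and is the shortest 90% interval.
Solving f(1.787) = f(6.377) with F(6.377) − F(1.787) = 0.90 gives [1.787, 6.377].
For comparison, the equal-tailed interval is [2.052, 6.777]; the HPD is narrower and shifted toward the mode.

[1.787, 6.377]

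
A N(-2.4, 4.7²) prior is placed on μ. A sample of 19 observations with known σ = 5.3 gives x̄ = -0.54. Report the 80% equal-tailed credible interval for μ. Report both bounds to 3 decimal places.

[-2.165, 0.852]

Posterior precision = 1/4.7² + 19/5.3² = 0.0453 + 0.6764 = 0.7217, so posterior SD = 1.1771.
Posterior mean = (-2.4/4.7² + 19·-0.54/5.3²) / 0.7217 = -0.6567.
Interval: -0.6567 ± 1.282 × 1.1771 → [-2.165, 0.852].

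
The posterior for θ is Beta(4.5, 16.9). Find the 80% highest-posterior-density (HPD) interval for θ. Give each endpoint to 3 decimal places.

The posterior is unimodal and skewed, so the HPD interval has equal density at both endpoints and is the shortest 80% interval.
Solving f(0.090) = f(0.305) with F(0.305) − F(0.090) = 0.80 gives [0.090, 0.305].
For comparison, the equal-tailed interval is [0.106, 0.327]; the HPD is narrower and shifted toward the mode.

[0.090, 0.305]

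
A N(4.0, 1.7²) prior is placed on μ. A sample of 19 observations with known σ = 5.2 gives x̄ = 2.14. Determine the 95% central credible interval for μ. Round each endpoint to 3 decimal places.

[0.840, 4.668]

Posterior precision = 1/1.7² + 19/5.2² = 0.3460 + 0.7027 = 1.0487, so posterior SD = 0.9765.
Posterior mean = (4.0/1.7² + 19·2.14/5.2²) / 1.0487 = 2.7537.
Interval: 2.7537 ± 1.960 × 0.9765 → [0.840, 4.668].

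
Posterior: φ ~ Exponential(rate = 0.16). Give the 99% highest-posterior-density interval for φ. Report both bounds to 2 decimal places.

[0.00, 28.78]

The exponential density is strictly decreasing on [0, ∞), so the HPD interval is anchored at 0: [0, q] with P(φ ≤ q) = 0.99.
q = −ln(1 − 0.99) / 0.16 = 4.6052 / 0.16 = 28.78.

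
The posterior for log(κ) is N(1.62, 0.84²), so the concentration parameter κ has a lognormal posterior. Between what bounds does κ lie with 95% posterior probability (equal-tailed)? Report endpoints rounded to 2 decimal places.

On the log scale the 95% interval is 1.62 ± 1.960 × 0.84 = [-0.0264, 3.2664].
Exponentiate: [e^-0.0264, e^3.2664] = [0.97, 26.22].

[0.97, 26.22]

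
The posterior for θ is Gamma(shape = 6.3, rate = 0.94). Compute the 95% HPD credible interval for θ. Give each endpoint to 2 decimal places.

The posterior is unimodal and skewed, so the HPD interval has equal density at both endpoints and is the shortest 95% interval.
Solving f(2.06) = f(12.01) with F(12.01) − F(2.06) = 0.95 gives [2.06, 12.01].
For comparison, the equal-tailed interval is [2.53, 12.86]; the HPD is narrower and shifted toward the mode.

[2.06, 12.01]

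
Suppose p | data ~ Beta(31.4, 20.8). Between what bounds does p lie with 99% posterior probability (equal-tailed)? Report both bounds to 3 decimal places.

[0.424, 0.764]

Posterior: Beta(31.4, 20.8).
Equal-tailed 99% interval: the 0.005 and 0.995 quantiles of Beta(31.4, 20.8).
Posterior mean ≈ 0.602, SD ≈ 0.067; a Normal approximation gives roughly [0.429, 0.774].
Exact: F⁻¹(0.005) = 0.424; F⁻¹(0.995) = 0.764.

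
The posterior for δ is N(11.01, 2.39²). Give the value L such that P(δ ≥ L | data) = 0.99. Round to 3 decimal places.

Need L with P(δ ≥ L) = 0.99: L = 11.01 − z_{0.01}·2.39.
z = 2.326; L = 11.01 − 2.326 × 2.39 = 5.450.

5.450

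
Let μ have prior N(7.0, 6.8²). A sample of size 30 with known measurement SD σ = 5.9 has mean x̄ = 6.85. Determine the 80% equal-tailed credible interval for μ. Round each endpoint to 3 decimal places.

[5.490, 8.217]

Posterior precision = 1/6.8² + 30/5.9² = 0.0216 + 0.8618 = 0.8834, so posterior SD = 1.0639.
Posterior mean = (7.0/6.8² + 30·6.85/5.9²) / 0.8834 = 6.8537.
Interval: 6.8537 ± 1.282 × 1.0639 → [5.490, 8.217].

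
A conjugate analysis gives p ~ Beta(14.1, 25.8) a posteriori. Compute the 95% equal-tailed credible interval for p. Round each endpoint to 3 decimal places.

Posterior: Beta(14.1, 25.8).
Equal-tailed 95% interval: the 0.025 and 0.975 quantiles of Beta(14.1, 25.8).
Posterior mean ≈ 0.353, SD ≈ 0.075; a Normal approximation gives roughly [0.207, 0.500].
Exact: F⁻¹(0.025) = 0.215; F⁻¹(0.975) = 0.506.

[0.215, 0.506]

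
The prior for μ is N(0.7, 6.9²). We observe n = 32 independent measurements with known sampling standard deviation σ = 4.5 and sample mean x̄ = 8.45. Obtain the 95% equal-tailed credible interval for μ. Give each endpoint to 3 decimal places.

Posterior precision = 1/6.9² + 32/4.5² = 0.0210 + 1.5802 = 1.6013, so posterior SD = 0.7903.
Posterior mean = (0.7/6.9² + 32·8.45/4.5²) / 1.6013 = 8.3483.
Interval: 8.3483 ± 1.960 × 0.7903 → [6.799, 9.897].

[6.799, 9.897]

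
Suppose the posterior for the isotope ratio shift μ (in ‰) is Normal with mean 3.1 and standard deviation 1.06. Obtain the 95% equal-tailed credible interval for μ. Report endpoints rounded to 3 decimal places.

The posterior is symmetric, so the 95% equal-tailed interval is μ = 3.1 ± z·1.06 with z = 1.960.
Half-width: 1.960 × 1.06 = 2.078.
3.1 − 2.078 = 1.022; 3.1 + 2.078 = 5.178.

[1.022, 5.178]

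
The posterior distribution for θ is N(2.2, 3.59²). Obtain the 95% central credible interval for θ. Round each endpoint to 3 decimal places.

[-4.836, 9.236]

The posterior is symmetric, so the 95% equal-tailed interval is θ = 2.2 ± z·3.59 with z = 1.960.
Half-width: 1.960 × 3.59 = 7.036.
2.2 − 7.036 = -4.836; 2.2 + 7.036 = 9.236.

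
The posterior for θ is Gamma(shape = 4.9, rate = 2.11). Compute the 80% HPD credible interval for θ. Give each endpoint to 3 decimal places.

The posterior is unimodal and skewed, so the HPD interval has equal density at both endpoints and is the shortest 80% interval.
Solving f(0.878) = f(3.358) with F(3.358) − F(0.878) = 0.80 gives [0.878, 3.358].
For comparison, the equal-tailed interval is [1.120, 3.727]; the HPD is narrower and shifted toward the mode.

[0.878, 3.358]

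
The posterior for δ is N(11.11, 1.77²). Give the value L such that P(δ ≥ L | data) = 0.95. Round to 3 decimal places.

Need L with P(δ ≥ L) = 0.95: L = 11.11 − z_{0.05}·1.77.
z = 1.645; L = 11.11 − 1.645 × 1.77 = 8.199.

8.199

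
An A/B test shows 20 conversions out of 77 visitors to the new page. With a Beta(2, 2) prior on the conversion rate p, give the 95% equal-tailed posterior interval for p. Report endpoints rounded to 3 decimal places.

Posterior: Beta(2+20, 2+57) = Beta(22, 59).
Equal-tailed 95% interval: the 0.025 and 0.975 quantiles of Beta(22, 59).
Posterior mean ≈ 0.272, SD ≈ 0.049; a Normal approximation gives roughly [0.175, 0.368].
Exact: F⁻¹(0.025) = 0.181; F⁻¹(0.975) = 0.373.

[0.181, 0.373]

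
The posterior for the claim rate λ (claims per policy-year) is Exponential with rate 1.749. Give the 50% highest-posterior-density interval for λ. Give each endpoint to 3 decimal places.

[0.000, 0.396]

The exponential density is strictly decreasing on [0, ∞), so the HPD interval is anchored at 0: [0, q] with P(λ ≤ q) = 0.50.
q = −ln(1 − 0.50) / 1.749 = 0.6931 / 1.749 = 0.396.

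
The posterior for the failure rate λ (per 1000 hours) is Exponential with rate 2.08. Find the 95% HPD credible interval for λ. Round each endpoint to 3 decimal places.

The exponential density is strictly decreasing on [0, ∞), so the HPD interval is anchored at 0: [0, q] with P(λ ≤ q) = 0.95.
q = −ln(1 − 0.95) / 2.08 = 2.9957 / 2.08 = 1.440.

[0.000, 1.440]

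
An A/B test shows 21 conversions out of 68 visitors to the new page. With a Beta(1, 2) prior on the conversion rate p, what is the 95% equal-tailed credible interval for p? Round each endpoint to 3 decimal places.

[0.209, 0.421]

Posterior: Beta(1+21, 2+47) = Beta(22, 49).
Equal-tailed 95% interval: the 0.025 and 0.975 quantiles of Beta(22, 49).
Posterior mean ≈ 0.310, SD ≈ 0.054; a Normal approximation gives roughly [0.203, 0.417].
Exact: F⁻¹(0.025) = 0.209; F⁻¹(0.975) = 0.421.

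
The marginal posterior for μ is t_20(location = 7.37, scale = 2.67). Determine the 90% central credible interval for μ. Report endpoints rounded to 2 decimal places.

[2.77, 11.97]

The t_20 distribution is symmetric; the 90% interval is 7.37 ± t·2.67 with t_{0.95,20} = 1.725.
Half-width: 1.725 × 2.67 = 4.60.
7.37 − 4.60 = 2.77; 7.37 + 4.60 = 11.97.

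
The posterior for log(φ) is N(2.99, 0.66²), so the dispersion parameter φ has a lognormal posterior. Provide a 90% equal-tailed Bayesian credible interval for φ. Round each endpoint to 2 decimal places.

[6.72, 58.89]

On the log scale the 90% interval is 2.99 ± 1.645 × 0.66 = [1.9044, 4.0756].
Exponentiate: [e^1.9044, e^4.0756] = [6.72, 58.89].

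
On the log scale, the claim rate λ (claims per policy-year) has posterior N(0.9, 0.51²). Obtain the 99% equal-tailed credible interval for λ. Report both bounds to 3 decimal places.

On the log scale the 99% interval is 0.9 ± 2.576 × 0.51 = [-0.4137, 2.2137].
Exponentiate: [e^-0.4137, e^2.2137] = [0.661, 9.149].

[0.661, 9.149]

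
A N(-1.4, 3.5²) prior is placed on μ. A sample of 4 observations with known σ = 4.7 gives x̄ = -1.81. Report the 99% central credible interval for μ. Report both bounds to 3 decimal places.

Posterior precision = 1/3.5² + 4/4.7² = 0.0816 + 0.1811 = 0.2627, so posterior SD = 1.9510.
Posterior mean = (-1.4/3.5² + 4·-1.81/4.7²) / 0.2627 = -1.6826.
Interval: -1.6826 ± 2.576 × 1.9510 → [-6.708, 3.343].

[-6.708, 3.343]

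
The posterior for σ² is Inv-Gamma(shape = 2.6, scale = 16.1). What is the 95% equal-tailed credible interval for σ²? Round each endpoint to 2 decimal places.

Inverse-Gamma(2.6, 16.1) quantiles: F⁻¹(0.025) and F⁻¹(0.975).
Equivalently, 1/σ² ~ Gamma(2.6, rate = 16.1); invert its 0.975 and 0.025 quantiles.
Posterior mean ≈ 10.06, SD ≈ 12.99; a Normal approximation gives roughly [-15.40, 35.52].
Exact: lower = 2.45; upper = 35.46.

[2.45, 35.46]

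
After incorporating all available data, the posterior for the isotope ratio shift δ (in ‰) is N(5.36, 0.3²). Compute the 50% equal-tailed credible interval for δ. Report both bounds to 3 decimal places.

The posterior is symmetric, so the 50% equal-tailed interval is δ = 5.36 ± z·0.3 with z = 0.674.
Half-width: 0.674 × 0.3 = 0.202.
5.36 − 0.202 = 5.158; 5.36 + 0.202 = 5.562.

[5.158, 5.562]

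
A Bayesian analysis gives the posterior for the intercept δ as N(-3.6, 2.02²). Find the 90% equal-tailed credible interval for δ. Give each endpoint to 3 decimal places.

The posterior is symmetric, so the 90% equal-tailed interval is δ = -3.6 ± z·2.02 with z = 1.645.
Half-width: 1.645 × 2.02 = 3.323.
-3.6 − 3.323 = -6.923; -3.6 + 3.323 = -0.277.

[-6.923, -0.277]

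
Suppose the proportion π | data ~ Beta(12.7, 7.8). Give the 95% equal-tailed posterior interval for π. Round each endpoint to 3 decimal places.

[0.406, 0.811]

Posterior: Beta(12.7, 7.8).
Equal-tailed 95% interval: the 0.025 and 0.975 quantiles of Beta(12.7, 7.8).
Posterior mean ≈ 0.620, SD ≈ 0.105; a Normal approximation gives roughly [0.414, 0.825].
Exact: F⁻¹(0.025) = 0.406; F⁻¹(0.975) = 0.811.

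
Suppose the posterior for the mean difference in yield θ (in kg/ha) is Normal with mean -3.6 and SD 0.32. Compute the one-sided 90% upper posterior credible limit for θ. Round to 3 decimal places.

-3.190

Need U with P(θ ≤ U) = 0.90: U = -3.6 + z_{0.1}·0.32.
z = 1.282; U = -3.6 + 1.282 × 0.32 = -3.190.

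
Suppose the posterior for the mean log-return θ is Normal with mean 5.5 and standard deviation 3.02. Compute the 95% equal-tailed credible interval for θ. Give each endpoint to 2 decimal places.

[-0.42, 11.42]

The posterior is symmetric, so the 95% equal-tailed interval is θ = 5.5 ± z·3.02 with z = 1.960.
Half-width: 1.960 × 3.02 = 5.92.
5.5 − 5.92 = -0.42; 5.5 + 5.92 = 11.42.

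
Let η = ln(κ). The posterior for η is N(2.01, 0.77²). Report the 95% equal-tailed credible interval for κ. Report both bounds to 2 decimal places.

[1.65, 33.76]

On the log scale the 95% interval is 2.01 ± 1.960 × 0.77 = [0.5008, 3.5192].
Exponentiate: [e^0.5008, e^3.5192] = [1.65, 33.76].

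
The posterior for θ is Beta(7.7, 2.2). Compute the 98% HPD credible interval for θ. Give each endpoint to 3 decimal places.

The posterior is unimodal and skewed, so the HPD interval has equal density at both endpoints and is the shortest 98% interval.
Solving f(0.469) = f(0.992) with F(0.992) − F(0.469) = 0.98 gives [0.469, 0.992].
For comparison, the equal-tailed interval is [0.427, 0.977]; the HPD is narrower and shifted toward the mode.

[0.469, 0.992]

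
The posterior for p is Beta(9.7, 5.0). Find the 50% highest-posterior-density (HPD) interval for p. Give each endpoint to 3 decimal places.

[0.598, 0.764]

The posterior is unimodal and skewed, so the HPD interval has equal density at both endpoints and is the shortest 50% interval.
Solving f(0.598) = f(0.764) with F(0.764) − F(0.598) = 0.50 gives [0.598, 0.764].
For comparison, the equal-tailed interval is [0.580, 0.747]; the HPD is narrower and shifted toward the mode.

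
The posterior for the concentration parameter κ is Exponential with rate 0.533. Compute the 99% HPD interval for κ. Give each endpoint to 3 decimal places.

The exponential density is strictly decreasing on [0, ∞), so the HPD interval is anchored at 0: [0, q] with P(κ ≤ q) = 0.99.
q = −ln(1 − 0.99) / 0.533 = 4.6052 / 0.533 = 8.640.

[0.000, 8.640]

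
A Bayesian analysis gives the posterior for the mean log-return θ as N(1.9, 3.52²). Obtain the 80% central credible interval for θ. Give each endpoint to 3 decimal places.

[-2.611, 6.411]

The posterior is symmetric, so the 80% equal-tailed interval is θ = 1.9 ± z·3.52 with z = 1.282.
Half-width: 1.282 × 3.52 = 4.511.
1.9 − 4.511 = -2.611; 1.9 + 4.511 = 6.411.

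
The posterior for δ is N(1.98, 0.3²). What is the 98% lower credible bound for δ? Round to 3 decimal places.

1.364

Need L with P(δ ≥ L) = 0.98: L = 1.98 − z_{0.02}·0.3.
z = 2.054; L = 1.98 − 2.054 × 0.3 = 1.364.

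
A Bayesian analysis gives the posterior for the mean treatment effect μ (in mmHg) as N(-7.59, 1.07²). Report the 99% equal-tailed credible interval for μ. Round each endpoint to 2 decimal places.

[-10.35, -4.83]

The posterior is symmetric, so the 99% equal-tailed interval is μ = -7.59 ± z·1.07 with z = 2.576.
Half-width: 2.576 × 1.07 = 2.76.
-7.59 − 2.76 = -10.35; -7.59 + 2.76 = -4.83.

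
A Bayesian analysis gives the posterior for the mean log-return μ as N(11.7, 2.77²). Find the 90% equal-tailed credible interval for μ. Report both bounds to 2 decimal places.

[7.14, 16.26]

The posterior is symmetric, so the 90% equal-tailed interval is μ = 11.7 ± z·2.77 with z = 1.645.
Half-width: 1.645 × 2.77 = 4.56.
11.7 − 4.56 = 7.14; 11.7 + 4.56 = 16.26.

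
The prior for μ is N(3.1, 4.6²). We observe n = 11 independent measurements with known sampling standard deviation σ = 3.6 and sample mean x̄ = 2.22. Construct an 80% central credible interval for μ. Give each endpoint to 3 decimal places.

[0.913, 3.620]

Posterior precision = 1/4.6² + 11/3.6² = 0.0473 + 0.8488 = 0.8960, so posterior SD = 1.0564.
Posterior mean = (3.1/4.6² + 11·2.22/3.6²) / 0.8960 = 2.2664.
Interval: 2.2664 ± 1.282 × 1.0564 → [0.913, 3.620].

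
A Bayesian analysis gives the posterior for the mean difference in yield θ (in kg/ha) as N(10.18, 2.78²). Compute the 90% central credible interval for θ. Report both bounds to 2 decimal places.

The posterior is symmetric, so the 90% equal-tailed interval is θ = 10.18 ± z·2.78 with z = 1.645.
Half-width: 1.645 × 2.78 = 4.57.
10.18 − 4.57 = 5.61; 10.18 + 4.57 = 14.75.

[5.61, 14.75]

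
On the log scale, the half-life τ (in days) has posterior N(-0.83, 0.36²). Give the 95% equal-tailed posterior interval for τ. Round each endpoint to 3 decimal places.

[0.215, 0.883]

On the log scale the 95% interval is -0.83 ± 1.960 × 0.36 = [-1.5356, -0.1244].
Exponentiate: [e^-1.5356, e^-0.1244] = [0.215, 0.883].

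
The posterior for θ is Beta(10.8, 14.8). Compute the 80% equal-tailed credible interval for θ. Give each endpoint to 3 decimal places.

Posterior: Beta(10.8, 14.8).
Equal-tailed 80% interval: the 0.1 and 0.9 quantiles of Beta(10.8, 14.8).
Posterior mean ≈ 0.422, SD ≈ 0.096; a Normal approximation gives roughly [0.299, 0.545].
Exact: F⁻¹(0.1) = 0.299; F⁻¹(0.9) = 0.547.

[0.299, 0.547]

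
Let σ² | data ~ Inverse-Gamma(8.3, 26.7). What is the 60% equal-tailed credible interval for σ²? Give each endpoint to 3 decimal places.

[2.524, 4.579]

Inverse-Gamma(8.3, 26.7) quantiles: F⁻¹(0.2) and F⁻¹(0.8).
Equivalently, 1/σ² ~ Gamma(8.3, rate = 26.7); invert its 0.8 and 0.2 quantiles.
Posterior mean ≈ 3.658, SD ≈ 1.457; a Normal approximation gives roughly [2.431, 4.884].
Exact: lower = 2.524; upper = 4.579.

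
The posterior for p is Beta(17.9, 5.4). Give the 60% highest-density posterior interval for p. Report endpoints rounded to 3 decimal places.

[0.716, 0.859]

The posterior is unimodal and skewed, so the HPD interval has equal density at both endpoints and is the shortest 60% interval.
Solving f(0.716) = f(0.859) with F(0.859) − F(0.716) = 0.60 gives [0.716, 0.859].
For comparison, the equal-tailed interval is [0.697, 0.843]; the HPD is narrower and shifted toward the mode.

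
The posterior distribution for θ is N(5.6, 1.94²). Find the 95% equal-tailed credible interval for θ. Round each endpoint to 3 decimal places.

[1.798, 9.402]

The posterior is symmetric, so the 95% equal-tailed interval is θ = 5.6 ± z·1.94 with z = 1.960.
Half-width: 1.960 × 1.94 = 3.802.
5.6 − 3.802 = 1.798; 5.6 + 3.802 = 9.402.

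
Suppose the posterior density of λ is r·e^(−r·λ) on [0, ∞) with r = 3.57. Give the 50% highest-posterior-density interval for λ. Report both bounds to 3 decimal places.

The exponential density is strictly decreasing on [0, ∞), so the HPD interval is anchored at 0: [0, q] with P(λ ≤ q) = 0.50.
q = −ln(1 − 0.50) / 3.57 = 0.6931 / 3.57 = 0.194.

[0.000, 0.194]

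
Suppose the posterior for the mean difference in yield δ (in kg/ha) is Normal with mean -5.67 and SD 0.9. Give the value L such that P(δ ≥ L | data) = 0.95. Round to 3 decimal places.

-7.150

Need L with P(δ ≥ L) = 0.95: L = -5.67 − z_{0.05}·0.9.
z = 1.645; L = -5.67 − 1.645 × 0.9 = -7.150.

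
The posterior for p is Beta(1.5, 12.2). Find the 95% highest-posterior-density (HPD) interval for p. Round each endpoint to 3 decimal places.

[0.000, 0.270]

The posterior is unimodal and skewed, so the HPD interval has equal density at both endpoints and is the shortest 95% interval.
Solving f(0.000) = f(0.270) with F(0.270) − F(0.000) = 0.95 gives [0.000, 0.270].
For comparison, the equal-tailed interval is [0.009, 0.313]; the HPD is narrower and shifted toward the mode.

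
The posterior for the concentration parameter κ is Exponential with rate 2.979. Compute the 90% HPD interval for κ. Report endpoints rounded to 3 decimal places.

[0.000, 0.773]

The exponential density is strictly decreasing on [0, ∞), so the HPD interval is anchored at 0: [0, q] with P(κ ≤ q) = 0.90.
q = −ln(1 − 0.90) / 2.979 = 2.3026 / 2.979 = 0.773.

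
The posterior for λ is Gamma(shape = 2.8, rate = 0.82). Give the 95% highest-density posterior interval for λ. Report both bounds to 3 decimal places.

[0.288, 7.417]

The posterior is unimodal and skewed, so the HPD interval has equal density at both endpoints and is the shortest 95% interval.
Solving f(0.288) = f(7.417) with F(7.417) − F(0.288) = 0.95 gives [0.288, 7.417].
For comparison, the equal-tailed interval is [0.652, 8.421]; the HPD is narrower and shifted toward the mode.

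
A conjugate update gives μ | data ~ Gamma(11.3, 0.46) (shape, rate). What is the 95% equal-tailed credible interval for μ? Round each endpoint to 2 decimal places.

Posterior: Gamma(shape 11.3, rate 0.46).
Equal-tailed 95% interval: Gamma(11.3, 0.46) quantiles at 0.025 and 0.975.
Posterior mean ≈ 24.57, SD ≈ 7.31; a Normal approximation gives roughly [10.24, 38.89].
Exact: lower = 12.40; upper = 40.82.

[12.40, 40.82]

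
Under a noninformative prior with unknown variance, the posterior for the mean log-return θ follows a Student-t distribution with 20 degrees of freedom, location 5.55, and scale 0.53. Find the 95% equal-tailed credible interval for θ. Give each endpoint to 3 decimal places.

[4.444, 6.656]

The t_20 distribution is symmetric; the 95% interval is 5.55 ± t·0.53 with t_{0.975,20} = 2.086.
Half-width: 2.086 × 0.53 = 1.106.
5.55 − 1.106 = 4.444; 5.55 + 1.106 = 6.656.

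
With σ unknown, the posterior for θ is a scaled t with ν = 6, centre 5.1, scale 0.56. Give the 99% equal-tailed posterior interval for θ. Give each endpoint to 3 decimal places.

The t_6 distribution is symmetric; the 99% interval is 5.1 ± t·0.56 with t_{0.995,6} = 3.707.
Half-width: 3.707 × 0.56 = 2.076.
5.1 − 2.076 = 3.024; 5.1 + 2.076 = 7.176.

[3.024, 7.176]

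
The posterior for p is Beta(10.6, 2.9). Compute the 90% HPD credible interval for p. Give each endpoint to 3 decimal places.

[0.622, 0.957]

The posterior is unimodal and skewed, so the HPD interval has equal density at both endpoints and is the shortest 90% interval.
Solving f(0.622) = f(0.957) with F(0.957) − F(0.622) = 0.90 gives [0.622, 0.957].
For comparison, the equal-tailed interval is [0.585, 0.936]; the HPD is narrower and shifted toward the mode.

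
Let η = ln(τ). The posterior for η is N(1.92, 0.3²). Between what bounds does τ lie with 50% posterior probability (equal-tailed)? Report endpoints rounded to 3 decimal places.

[5.571, 8.351]

On the log scale the 50% interval is 1.92 ± 0.674 × 0.3 = [1.7177, 2.1223].
Exponentiate: [e^1.7177, e^2.1223] = [5.571, 8.351].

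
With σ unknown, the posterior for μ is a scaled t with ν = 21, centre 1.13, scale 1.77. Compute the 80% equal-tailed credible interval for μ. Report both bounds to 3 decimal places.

[-1.212, 3.472]

The t_21 distribution is symmetric; the 80% interval is 1.13 ± t·1.77 with t_{0.9,21} = 1.323.
Half-width: 1.323 × 1.77 = 2.342.
1.13 − 2.342 = -1.212; 1.13 + 2.342 = 3.472.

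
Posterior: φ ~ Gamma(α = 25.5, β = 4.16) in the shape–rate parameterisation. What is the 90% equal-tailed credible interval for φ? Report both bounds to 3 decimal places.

[4.279, 8.254]

Posterior: Gamma(shape 25.5, rate 4.16).
Equal-tailed 90% interval: Gamma(25.5, 4.16) quantiles at 0.05 and 0.95.
Posterior mean ≈ 6.130, SD ≈ 1.214; a Normal approximation gives roughly [4.133, 8.126].
Exact: lower = 4.279; upper = 8.254.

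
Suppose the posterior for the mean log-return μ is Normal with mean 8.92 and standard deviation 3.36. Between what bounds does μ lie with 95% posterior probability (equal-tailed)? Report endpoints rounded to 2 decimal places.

The posterior is symmetric, so the 95% equal-tailed interval is μ = 8.92 ± z·3.36 with z = 1.960.
Half-width: 1.960 × 3.36 = 6.59.
8.92 − 6.59 = 2.33; 8.92 + 6.59 = 15.51.

[2.33, 15.51]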